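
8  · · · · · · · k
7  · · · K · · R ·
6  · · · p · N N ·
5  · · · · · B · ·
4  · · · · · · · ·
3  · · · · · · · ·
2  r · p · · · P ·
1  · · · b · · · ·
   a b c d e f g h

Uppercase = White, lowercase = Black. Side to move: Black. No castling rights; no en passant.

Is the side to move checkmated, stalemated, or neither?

neither

Black to move; black king on h8.
In check: yes, from the white knight on g6.
Legal moves for Black: Kxg7.
Black is in check but has 1 legal move → neither.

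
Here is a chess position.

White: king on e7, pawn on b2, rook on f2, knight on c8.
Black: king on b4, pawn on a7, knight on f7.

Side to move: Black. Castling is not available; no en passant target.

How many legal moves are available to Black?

14

Black to move; king on b4.
In check: no.
Legal moves: Nh8, Nd8, Nh6, Nd6, Ng5, Ne5, Kc5, Kb5, Ka5, Kc4, Ka4, Kb3, a6, a5.
Count: 14.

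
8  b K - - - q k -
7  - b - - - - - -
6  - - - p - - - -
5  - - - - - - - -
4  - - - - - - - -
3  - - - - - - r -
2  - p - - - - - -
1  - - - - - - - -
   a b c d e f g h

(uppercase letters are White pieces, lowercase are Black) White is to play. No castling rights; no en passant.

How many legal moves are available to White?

White to move; king on b8.
In check: yes, from the black queen on f8.
Legal moves: Kc7, Ka7.
Count: 2.

2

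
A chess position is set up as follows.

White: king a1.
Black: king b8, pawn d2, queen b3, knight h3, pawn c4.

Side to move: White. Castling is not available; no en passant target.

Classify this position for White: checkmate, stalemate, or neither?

White to move; white king on a1.
In check: no.
King squares — b1: attacked by Qb3; a2: attacked by Qb3; b2: attacked by Qb3.
Legal moves for White: none.
Not in check and no legal moves → stalemate.

stalemate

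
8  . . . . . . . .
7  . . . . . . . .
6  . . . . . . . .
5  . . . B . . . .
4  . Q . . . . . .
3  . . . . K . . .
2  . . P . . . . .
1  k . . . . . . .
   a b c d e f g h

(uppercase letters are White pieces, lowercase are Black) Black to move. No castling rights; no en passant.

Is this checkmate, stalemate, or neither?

Black to move; black king on a1.
In check: no.
King squares — b1: attacked by Qb4; a2: attacked by Bd5; b2: attacked by Qb4.
Legal moves for Black: none.
Not in check and no legal moves → stalemate.

stalemate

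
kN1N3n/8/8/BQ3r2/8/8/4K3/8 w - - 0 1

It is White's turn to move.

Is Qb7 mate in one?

After Qb7: black king on a8; in check: yes, from the white queen on b7.
King squares — a7: attacked by Qb7; b7: attacked by Nd8; b8: attacked by Qb7.
Black has no legal moves → checkmate.

yes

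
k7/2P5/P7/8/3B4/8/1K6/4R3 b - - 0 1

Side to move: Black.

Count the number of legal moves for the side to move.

0

Black to move; king on a8.
In check: no.
Legal moves: none.
Count: 0.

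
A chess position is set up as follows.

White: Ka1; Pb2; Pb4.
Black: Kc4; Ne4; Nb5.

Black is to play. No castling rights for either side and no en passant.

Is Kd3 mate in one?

After Kd3: white king on a1; in check: no.
White is not in check, so this cannot be checkmate.

no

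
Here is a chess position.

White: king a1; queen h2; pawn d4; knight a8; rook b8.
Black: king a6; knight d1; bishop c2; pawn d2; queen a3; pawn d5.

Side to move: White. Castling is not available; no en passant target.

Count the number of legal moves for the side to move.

0

White to move; king on a1.
In check: yes, from the black queen on a3.
Legal moves: none.
Count: 0.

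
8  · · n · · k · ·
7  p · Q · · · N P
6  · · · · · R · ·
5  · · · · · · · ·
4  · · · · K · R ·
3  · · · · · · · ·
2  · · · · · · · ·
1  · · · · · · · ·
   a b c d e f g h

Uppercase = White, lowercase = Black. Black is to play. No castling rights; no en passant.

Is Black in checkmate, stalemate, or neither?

checkmate

Black to move; black king on f8.
In check: yes, from the white rook on f6.
King squares — e7: attacked by Qc7; f7: attacked by Rf6; g7: attacked by Rg4; e8: attacked by Ng7; g8: attacked by Ph7.
Legal moves for Black: none.
In check with no legal moves → checkmate.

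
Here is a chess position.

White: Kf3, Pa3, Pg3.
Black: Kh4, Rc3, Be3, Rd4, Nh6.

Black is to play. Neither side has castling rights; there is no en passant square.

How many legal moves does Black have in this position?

Black to move; king on h4.
In check: yes, from the white pawn on g3.
Legal moves: Kh5, Kg5, Kh3.
Count: 3.

3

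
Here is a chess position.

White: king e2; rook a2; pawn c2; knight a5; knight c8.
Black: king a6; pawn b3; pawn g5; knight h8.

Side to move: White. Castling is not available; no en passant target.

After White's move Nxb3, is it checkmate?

After Nxb3: black king on a6; in check: yes, from the white rook on a2.
Black has 2 legal replies: Kb7, Kb5.
In check but a legal move exists → not checkmate.

no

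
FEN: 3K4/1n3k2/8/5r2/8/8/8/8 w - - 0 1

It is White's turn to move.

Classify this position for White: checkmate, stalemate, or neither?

neither

White to move; white king on d8.
In check: yes, from the black knight on b7.
King squares — c7: available; d7: available; e7: attacked by Kf7; c8: available; e8: attacked by Kf7.
Legal moves for White: Kc8, Kd7, Kc7.
White is in check but has 3 legal moves → neither.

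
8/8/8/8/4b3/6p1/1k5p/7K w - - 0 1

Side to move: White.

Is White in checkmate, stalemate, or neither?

White to move; white king on h1.
In check: yes, from the black bishop on e4.
King squares — g1: attacked by Ph2; g2: attacked by Be4; h2: attacked by Pg3.
Legal moves for White: none.
In check with no legal moves → checkmate.

checkmate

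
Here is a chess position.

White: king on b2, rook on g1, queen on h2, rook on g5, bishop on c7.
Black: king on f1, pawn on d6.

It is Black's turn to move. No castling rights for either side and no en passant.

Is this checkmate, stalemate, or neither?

Black to move; black king on f1.
In check: yes, from the white rook on g1.
King squares — e1: attacked by Rg1; g1: attacked by Qh2; e2: attacked by Qh2; f2: attacked by Qh2; g2: attacked by Rg1.
Legal moves for Black: none.
In check with no legal moves → checkmate.

checkmate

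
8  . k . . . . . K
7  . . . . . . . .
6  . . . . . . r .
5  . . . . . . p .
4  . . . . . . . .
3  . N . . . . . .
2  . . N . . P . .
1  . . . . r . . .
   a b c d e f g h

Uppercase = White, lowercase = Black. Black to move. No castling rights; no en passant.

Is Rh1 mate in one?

After Rh1: white king on h8; in check: yes, from the black rook on h1.
King squares — g7: attacked by Rg6; h7: attacked by Rh1; g8: attacked by Rg6.
White has no legal moves → checkmate.

yes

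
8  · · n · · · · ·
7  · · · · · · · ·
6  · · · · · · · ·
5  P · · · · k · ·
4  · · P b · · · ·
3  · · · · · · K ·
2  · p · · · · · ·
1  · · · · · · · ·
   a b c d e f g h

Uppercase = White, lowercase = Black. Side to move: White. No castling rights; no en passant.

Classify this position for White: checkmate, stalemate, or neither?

neither

White to move; white king on g3.
In check: no.
Legal moves for White: Kh4, Kh3, Kf3, Kh2, Kg2, a6, c5.
White has 7 legal moves and is not in check → neither.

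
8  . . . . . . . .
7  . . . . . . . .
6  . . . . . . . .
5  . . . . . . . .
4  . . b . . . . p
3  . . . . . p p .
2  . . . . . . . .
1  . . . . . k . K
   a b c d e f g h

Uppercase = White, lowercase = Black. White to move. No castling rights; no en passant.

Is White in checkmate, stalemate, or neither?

stalemate

White to move; white king on h1.
In check: no.
King squares — g1: attacked by Kf1; g2: attacked by Kf1; h2: attacked by Pg3.
Legal moves for White: none.
Not in check and no legal moves → stalemate.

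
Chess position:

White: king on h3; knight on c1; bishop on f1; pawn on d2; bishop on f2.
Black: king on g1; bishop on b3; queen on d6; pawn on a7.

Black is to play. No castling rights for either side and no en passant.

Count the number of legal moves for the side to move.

Black to move; king on g1.
In check: yes, from the white bishop on f2.
Legal moves: Kxf2, Kh1, Kxf1.
Count: 3.

3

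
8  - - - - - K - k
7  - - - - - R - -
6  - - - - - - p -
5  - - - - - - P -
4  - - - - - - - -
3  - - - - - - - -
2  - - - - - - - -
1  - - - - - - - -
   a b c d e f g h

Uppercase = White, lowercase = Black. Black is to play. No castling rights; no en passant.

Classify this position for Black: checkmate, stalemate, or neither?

Black to move; black king on h8.
In check: no.
King squares — g7: attacked by Rf7; h7: attacked by Rf7; g8: attacked by Kf8.
Legal moves for Black: none.
Not in check and no legal moves → stalemate.

stalemate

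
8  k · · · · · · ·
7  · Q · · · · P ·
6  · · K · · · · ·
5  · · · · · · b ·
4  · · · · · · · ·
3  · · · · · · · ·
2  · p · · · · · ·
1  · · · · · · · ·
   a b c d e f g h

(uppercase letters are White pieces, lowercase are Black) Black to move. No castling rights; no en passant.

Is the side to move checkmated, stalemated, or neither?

Black to move; black king on a8.
In check: yes, from the white queen on b7.
King squares — a7: attacked by Qb7; b7: attacked by Kc6; b8: attacked by Qb7.
Legal moves for Black: none.
In check with no legal moves → checkmate.

checkmate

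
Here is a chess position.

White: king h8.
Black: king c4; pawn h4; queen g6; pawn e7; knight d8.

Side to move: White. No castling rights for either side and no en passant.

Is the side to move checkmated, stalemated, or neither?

stalemate

White to move; white king on h8.
In check: no.
King squares — g7: attacked by Qg6; h7: attacked by Qg6; g8: attacked by Qg6.
Legal moves for White: none.
Not in check and no legal moves → stalemate.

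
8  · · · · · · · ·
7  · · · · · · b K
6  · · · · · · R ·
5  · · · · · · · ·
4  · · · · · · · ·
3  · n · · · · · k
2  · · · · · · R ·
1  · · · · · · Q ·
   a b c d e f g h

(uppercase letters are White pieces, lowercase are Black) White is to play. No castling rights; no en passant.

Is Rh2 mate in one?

After Rh2: black king on h3; in check: yes, from the white rook on h2.
King squares — g2: attacked by Qg1; h2: attacked by Qg1; g3: attacked by Qg1; g4: attacked by Qg1; h4: attacked by Rh2.
Black has no legal moves → checkmate.

yes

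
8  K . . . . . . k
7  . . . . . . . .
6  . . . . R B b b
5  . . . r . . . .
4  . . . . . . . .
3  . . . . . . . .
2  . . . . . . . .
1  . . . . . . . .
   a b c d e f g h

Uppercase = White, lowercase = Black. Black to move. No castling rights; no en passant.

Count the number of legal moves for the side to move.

Black to move; king on h8.
In check: yes, from the white bishop on f6.
Legal moves: Kg8, Kh7, Bg7.
Count: 3.

3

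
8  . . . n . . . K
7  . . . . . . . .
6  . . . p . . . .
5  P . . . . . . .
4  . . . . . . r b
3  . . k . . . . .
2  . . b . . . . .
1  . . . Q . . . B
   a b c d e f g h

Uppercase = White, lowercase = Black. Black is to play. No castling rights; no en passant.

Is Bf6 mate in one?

yes

After Bf6: white king on h8; in check: yes, from the black bishop on f6.
King squares — g7: attacked by Rg4; h7: attacked by Bc2; g8: attacked by Rg4.
White has no legal moves → checkmate.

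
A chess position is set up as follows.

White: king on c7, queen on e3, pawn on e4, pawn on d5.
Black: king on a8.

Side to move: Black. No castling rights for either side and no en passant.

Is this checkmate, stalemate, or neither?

stalemate

Black to move; black king on a8.
In check: no.
King squares — a7: attacked by Qe3; b7: attacked by Kc7; b8: attacked by Kc7.
Legal moves for Black: none.
Not in check and no legal moves → stalemate.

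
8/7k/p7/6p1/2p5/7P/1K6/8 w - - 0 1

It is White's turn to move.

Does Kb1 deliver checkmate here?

After Kb1: black king on h7; in check: no.
Black is not in check, so this cannot be checkmate.

no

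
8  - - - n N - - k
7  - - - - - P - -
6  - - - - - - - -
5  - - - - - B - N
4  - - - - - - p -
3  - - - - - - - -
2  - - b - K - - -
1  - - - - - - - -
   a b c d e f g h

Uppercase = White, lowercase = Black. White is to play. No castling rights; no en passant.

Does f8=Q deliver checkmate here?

yes

After f8=Q: black king on h8; in check: yes, from the white queen on f8.
King squares — g7: attacked by Nh5; h7: attacked by Bf5; g8: attacked by Qf8.
Black has no legal moves → checkmate.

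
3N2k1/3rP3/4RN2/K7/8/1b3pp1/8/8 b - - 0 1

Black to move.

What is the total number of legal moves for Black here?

Black to move; king on g8.
In check: yes, from the white knight on f6.
Legal moves: Kh8, Kg7.
Count: 2.

2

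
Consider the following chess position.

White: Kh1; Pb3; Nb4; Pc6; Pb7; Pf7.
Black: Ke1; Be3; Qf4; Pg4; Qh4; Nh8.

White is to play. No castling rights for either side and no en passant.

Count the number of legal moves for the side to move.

White to move; king on h1.
In check: yes, from the black queen on h4.
Legal moves: Kg2.
Count: 1.

1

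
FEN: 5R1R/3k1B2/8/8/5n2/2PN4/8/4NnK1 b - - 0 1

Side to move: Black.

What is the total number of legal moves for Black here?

16

Black to move; king on d7.
In check: no.
Legal moves: Ke7, Kc7, Kd6, Kc6, Ng6, Ne6, Nh5, Nd5, Nh3+, Nxd3, Ng2, Ne2+, Ng3, Ne3, Nh2, Nd2.
Count: 16.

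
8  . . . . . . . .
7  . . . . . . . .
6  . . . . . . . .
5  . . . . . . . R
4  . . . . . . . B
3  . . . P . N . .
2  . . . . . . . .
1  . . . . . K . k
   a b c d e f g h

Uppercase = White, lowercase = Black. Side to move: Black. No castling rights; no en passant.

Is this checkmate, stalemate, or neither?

Black to move; black king on h1.
In check: no.
King squares — g1: attacked by Kf1; g2: attacked by Kf1; h2: attacked by Nf3.
Legal moves for Black: none.
Not in check and no legal moves → stalemate.

stalemate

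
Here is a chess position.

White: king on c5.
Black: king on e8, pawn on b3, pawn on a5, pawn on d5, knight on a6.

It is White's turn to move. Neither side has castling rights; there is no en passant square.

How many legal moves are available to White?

White to move; king on c5.
In check: yes, from the black knight on a6.
Legal moves: Kd6, Kc6, Kb6, Kxd5, Kb5, Kd4.
Count: 6.

6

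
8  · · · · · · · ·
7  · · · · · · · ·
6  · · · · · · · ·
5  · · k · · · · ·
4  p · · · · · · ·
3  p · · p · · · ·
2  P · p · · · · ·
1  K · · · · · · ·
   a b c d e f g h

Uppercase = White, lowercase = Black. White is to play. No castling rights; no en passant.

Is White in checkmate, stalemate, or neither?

White to move; white king on a1.
In check: no.
King squares — b1: attacked by Pc2; a2: own pawn; b2: attacked by Pa3.
Legal moves for White: none.
Not in check and no legal moves → stalemate.

stalemate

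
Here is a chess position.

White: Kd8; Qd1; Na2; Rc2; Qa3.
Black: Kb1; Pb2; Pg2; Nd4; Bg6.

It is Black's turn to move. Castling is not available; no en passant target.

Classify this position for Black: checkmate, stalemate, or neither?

checkmate

Black to move; black king on b1.
In check: yes, from the white queen on d1.
King squares — a1: attacked by Qd1; c1: attacked by Qd1; a2: attacked by Qa3; b2: own pawn; c2: attacked by Qd1.
Legal moves for Black: none.
In check with no legal moves → checkmate.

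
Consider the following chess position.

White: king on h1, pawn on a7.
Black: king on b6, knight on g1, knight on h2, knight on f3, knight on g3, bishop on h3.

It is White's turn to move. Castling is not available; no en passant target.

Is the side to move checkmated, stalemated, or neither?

checkmate

White to move; white king on h1.
In check: yes, from the black knight on g3.
King squares — g1: attacked by Nf3; g2: attacked by Bh3; h2: attacked by Nf3.
Legal moves for White: none.
In check with no legal moves → checkmate.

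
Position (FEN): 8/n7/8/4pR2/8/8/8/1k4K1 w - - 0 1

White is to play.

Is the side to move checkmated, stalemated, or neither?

neither

White to move; white king on g1.
In check: no.
Legal moves for White: Rf8, Rf7, Rf6, Rh5, Rg5, Rxe5, Rf4, Rf3, Rf2, Rf1+, Kh2, Kg2, Kf2, Kh1, Kf1.
White has 15 legal moves and is not in check → neither.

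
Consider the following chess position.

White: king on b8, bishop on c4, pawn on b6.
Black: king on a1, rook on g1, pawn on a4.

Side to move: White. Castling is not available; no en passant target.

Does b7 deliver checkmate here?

After b7: black king on a1; in check: no.
Black is not in check, so this cannot be checkmate.

no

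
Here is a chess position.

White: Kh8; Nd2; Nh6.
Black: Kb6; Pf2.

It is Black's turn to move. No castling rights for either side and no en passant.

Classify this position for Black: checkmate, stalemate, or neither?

neither

Black to move; black king on b6.
In check: no.
Legal moves for Black: Kc7, Kb7, Ka7, Kc6, Ka6, Kc5, Kb5, Ka5, f1=Q, f1=R, f1=B, f1=N.
Black has 12 legal moves and is not in check → neither.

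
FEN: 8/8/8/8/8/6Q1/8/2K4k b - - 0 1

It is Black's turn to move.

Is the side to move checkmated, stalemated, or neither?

Black to move; black king on h1.
In check: no.
King squares — g1: attacked by Qg3; g2: attacked by Qg3; h2: attacked by Qg3.
Legal moves for Black: none.
Not in check and no legal moves → stalemate.

stalemate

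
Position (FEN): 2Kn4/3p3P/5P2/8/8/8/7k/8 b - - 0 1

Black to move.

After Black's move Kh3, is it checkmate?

no

After Kh3: white king on c8; in check: no.
White is not in check, so this cannot be checkmate.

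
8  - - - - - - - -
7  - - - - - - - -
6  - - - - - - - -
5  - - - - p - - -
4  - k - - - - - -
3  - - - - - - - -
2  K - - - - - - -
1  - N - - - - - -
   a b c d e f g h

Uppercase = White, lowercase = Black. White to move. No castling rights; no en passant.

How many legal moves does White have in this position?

5

White to move; king on a2.
In check: no.
Legal moves: Kb2, Ka1, Nc3, Na3, Nd2.
Count: 5.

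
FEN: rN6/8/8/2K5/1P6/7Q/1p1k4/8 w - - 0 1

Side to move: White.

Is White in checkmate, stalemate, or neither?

White to move; white king on c5.
In check: no.
Legal moves for White include: Nd7, Nc6, Na6, Kd6, Kc6, Kb6, Kd5, Kb5, Kd4, Kc4, Qh8, Qc8, Qh7, Qd7+, Qh6+, Qe6, Qh5, Qf5, ... (list truncated; more exist).
White has legal moves and is not in check → neither.

neither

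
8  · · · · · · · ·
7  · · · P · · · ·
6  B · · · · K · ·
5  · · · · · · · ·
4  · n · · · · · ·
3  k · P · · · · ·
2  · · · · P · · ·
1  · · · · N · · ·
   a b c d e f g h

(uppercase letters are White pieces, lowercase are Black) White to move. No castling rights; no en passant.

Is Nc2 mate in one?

After Nc2: black king on a3; in check: yes, from the white knight on c2.
Black has 5 legal replies: Ka4, Kb3, Kb2, Ka2, Nxc2.
In check but a legal move exists → not checkmate.

no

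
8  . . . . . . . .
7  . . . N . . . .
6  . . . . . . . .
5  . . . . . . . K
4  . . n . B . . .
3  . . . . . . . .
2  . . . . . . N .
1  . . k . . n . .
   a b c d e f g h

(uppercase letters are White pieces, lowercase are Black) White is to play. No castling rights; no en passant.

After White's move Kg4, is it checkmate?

no

After Kg4: black king on c1; in check: no.
Black is not in check, so this cannot be checkmate.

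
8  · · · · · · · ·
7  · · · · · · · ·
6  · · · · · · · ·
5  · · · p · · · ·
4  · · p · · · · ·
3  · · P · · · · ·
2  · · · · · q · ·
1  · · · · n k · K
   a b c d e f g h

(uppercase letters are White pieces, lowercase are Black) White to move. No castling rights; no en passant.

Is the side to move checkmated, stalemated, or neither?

stalemate

White to move; white king on h1.
In check: no.
King squares — g1: attacked by Kf1; g2: attacked by Ne1; h2: attacked by Qf2.
Legal moves for White: none.
Not in check and no legal moves → stalemate.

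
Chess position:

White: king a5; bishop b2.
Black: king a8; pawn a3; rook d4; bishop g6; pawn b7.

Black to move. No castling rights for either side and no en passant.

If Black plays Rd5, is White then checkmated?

After Rd5: white king on a5; in check: yes, from the black rook on d5.
White has 3 legal replies: Kb6, Kb4, Ka4.
In check but a legal move exists → not checkmate.

no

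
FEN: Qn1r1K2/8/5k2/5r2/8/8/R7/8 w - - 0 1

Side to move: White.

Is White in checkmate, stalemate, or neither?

White to move; white king on f8.
In check: yes, from the black rook on d8.
King squares — e7: attacked by Kf6; f7: attacked by Kf6; g7: attacked by Kf6; e8: attacked by Rd8; g8: attacked by Rd8.
Legal moves for White: none.
In check with no legal moves → checkmate.

checkmate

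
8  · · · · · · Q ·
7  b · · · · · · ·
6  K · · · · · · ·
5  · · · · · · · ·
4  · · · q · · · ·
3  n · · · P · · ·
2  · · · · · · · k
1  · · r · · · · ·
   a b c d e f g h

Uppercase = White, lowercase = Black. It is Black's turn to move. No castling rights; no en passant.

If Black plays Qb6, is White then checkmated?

yes

After Qb6: white king on a6; in check: yes, from the black queen on b6.
King squares — a5: attacked by Qb6; b5: attacked by Na3; b6: attacked by Ba7; a7: attacked by Qb6; b7: attacked by Qb6.
White has no legal moves → checkmate.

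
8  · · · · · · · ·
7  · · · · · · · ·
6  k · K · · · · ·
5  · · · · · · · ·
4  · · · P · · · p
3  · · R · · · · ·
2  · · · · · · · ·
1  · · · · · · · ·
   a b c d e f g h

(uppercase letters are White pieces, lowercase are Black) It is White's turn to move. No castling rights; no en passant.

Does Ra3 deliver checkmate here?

yes

After Ra3: black king on a6; in check: yes, from the white rook on a3.
King squares — a5: attacked by Ra3; b5: attacked by Kc6; b6: attacked by Kc6; a7: attacked by Ra3; b7: attacked by Kc6.
Black has no legal moves → checkmate.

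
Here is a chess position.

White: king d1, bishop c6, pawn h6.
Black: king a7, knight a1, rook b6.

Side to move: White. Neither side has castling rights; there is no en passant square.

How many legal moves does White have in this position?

White to move; king on d1.
In check: no.
Legal moves: Be8, Ba8, Bd7, Bb7, Bd5, Bb5, Be4, Ba4, Bf3, Bg2, Bh1, Ke2, Kd2, Ke1, Kc1, h7.
Count: 16.

16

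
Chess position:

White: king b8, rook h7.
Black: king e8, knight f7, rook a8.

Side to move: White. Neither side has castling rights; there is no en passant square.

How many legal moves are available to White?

White to move; king on b8.
In check: yes, from the black rook on a8.
Legal moves: Kxa8, Kc7, Kb7.
Count: 3.

3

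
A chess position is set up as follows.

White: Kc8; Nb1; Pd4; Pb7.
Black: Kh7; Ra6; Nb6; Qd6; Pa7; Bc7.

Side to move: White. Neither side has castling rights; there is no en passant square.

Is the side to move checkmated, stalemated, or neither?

checkmate

White to move; white king on c8.
In check: yes, from the black knight on b6.
King squares — b7: own pawn; c7: attacked by Qd6; d7: attacked by Nb6; b8: attacked by Bc7; d8: attacked by Qd6.
Legal moves for White: none.
In check with no legal moves → checkmate.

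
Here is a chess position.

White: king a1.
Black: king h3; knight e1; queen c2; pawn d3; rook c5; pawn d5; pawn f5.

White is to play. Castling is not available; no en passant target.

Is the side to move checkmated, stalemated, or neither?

stalemate

White to move; white king on a1.
In check: no.
King squares — b1: attacked by Qc2; a2: attacked by Qc2; b2: attacked by Qc2.
Legal moves for White: none.
Not in check and no legal moves → stalemate.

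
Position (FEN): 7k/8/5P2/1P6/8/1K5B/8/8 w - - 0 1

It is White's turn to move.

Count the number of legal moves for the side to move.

17

White to move; king on b3.
In check: no.
Legal moves: Bc8, Bd7, Be6, Bf5, Bg4, Bg2, Bf1, Kc4, Kb4, Ka4, Kc3, Ka3, Kc2, Kb2, Ka2, f7, b6.
Count: 17.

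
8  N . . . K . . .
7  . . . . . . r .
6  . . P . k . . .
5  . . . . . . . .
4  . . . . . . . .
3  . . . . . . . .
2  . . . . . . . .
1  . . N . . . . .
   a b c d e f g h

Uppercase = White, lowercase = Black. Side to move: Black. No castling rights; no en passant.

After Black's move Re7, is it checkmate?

no

After Re7: white king on e8; in check: yes, from the black rook on e7.
White has 2 legal replies: Kf8, Kd8.
In check but a legal move exists → not checkmate.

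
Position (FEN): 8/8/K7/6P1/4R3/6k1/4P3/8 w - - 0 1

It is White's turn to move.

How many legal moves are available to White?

White to move; king on a6.
In check: no.
Legal moves: Kb7, Ka7, Kb6, Kb5, Ka5, Re8, Re7, Re6, Re5, Rh4, Rg4+, Rf4, Rd4, Rc4, Rb4, Ra4, Re3+, g6, e3.
Count: 19.

19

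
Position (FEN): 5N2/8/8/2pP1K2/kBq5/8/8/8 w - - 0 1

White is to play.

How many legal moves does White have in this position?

White to move; king on f5.
In check: no.
Legal moves: Nh7, Nd7, Ng6, Ne6, Kg6, Kf6, Ke6, Kg5, Ke5, Bxc5, Ba5, Bc3, Ba3, Bd2, Be1, d6.
Count: 16.

16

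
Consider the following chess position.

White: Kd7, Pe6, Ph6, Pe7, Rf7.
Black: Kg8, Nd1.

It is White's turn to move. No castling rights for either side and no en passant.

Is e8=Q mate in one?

yes

After e8=Q: black king on g8; in check: yes, from the white queen on e8.
King squares — f7: attacked by Pe6; g7: attacked by Ph6; h7: attacked by Rf7; f8: attacked by Rf7; h8: attacked by Qe8.
Black has no legal moves → checkmate.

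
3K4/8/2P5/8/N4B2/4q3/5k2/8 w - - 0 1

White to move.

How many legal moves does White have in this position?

White to move; king on d8.
In check: no.
Legal moves: Kc8, Kd7, Kc7, Bb8, Bc7, Bh6, Bd6, Bg5, Be5, Bg3+, Bxe3+, Bh2, Nb6, Nc5, Nc3, Nb2, c7.
Count: 17.

17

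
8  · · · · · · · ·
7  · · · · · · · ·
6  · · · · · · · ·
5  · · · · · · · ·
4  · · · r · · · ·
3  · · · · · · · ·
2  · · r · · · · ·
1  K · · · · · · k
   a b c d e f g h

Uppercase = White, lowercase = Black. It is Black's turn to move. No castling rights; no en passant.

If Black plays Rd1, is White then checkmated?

yes

After Rd1: white king on a1; in check: yes, from the black rook on d1.
King squares — b1: attacked by Rd1; a2: attacked by Rc2; b2: attacked by Rc2.
White has no legal moves → checkmate.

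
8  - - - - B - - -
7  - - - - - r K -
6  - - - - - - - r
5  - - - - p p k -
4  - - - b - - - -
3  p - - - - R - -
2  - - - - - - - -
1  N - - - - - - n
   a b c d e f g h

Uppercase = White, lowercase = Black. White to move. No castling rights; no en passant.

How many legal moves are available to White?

3

White to move; king on g7.
In check: yes, from the black rook on f7.
Legal moves: Kg8, Kxf7, Bxf7.
Count: 3.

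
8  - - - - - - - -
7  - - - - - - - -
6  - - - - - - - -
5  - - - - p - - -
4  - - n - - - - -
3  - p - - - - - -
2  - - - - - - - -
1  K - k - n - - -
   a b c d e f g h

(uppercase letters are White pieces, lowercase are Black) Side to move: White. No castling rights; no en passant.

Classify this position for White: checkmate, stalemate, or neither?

stalemate

White to move; white king on a1.
In check: no.
King squares — b1: attacked by Kc1; a2: attacked by Pb3; b2: attacked by Kc1.
Legal moves for White: none.
Not in check and no legal moves → stalemate.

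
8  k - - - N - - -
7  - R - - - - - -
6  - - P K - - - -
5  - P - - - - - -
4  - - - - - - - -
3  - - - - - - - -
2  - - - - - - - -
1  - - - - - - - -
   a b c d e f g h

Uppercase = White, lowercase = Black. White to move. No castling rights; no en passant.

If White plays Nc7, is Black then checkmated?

After Nc7: black king on a8; in check: yes, from the white knight on c7.
King squares — a7: attacked by Rb7; b7: attacked by Pc6; b8: attacked by Rb7.
Black has no legal moves → checkmate.

yes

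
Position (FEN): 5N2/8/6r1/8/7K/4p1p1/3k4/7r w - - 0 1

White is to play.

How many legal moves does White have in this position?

0

White to move; king on h4.
In check: yes, from the black rook on h1.
Legal moves: none.
Count: 0.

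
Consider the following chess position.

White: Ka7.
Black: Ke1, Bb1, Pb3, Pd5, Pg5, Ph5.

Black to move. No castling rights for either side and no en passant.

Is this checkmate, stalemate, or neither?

Black to move; black king on e1.
In check: no.
Legal moves for Black: Kf2, Ke2, Kd2, Kf1, Kd1, Bh7, Bg6, Bf5, Be4, Bd3, Bc2, Ba2, h4, g4, d4, b2.
Black has 16 legal moves and is not in check → neither.

neither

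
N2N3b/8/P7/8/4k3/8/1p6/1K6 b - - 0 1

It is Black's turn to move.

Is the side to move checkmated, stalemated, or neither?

neither

Black to move; black king on e4.
In check: no.
Legal moves for Black: Bg7, Bf6, Be5, Bd4, Bc3, Kf5, Ke5, Kd5, Kf4, Kd4, Kf3, Ke3, Kd3.
Black has 13 legal moves and is not in check → neither.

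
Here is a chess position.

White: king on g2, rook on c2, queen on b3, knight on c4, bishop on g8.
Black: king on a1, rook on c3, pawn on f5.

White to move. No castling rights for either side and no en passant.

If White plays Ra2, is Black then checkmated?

yes

After Ra2: black king on a1; in check: yes, from the white rook on a2.
King squares — b1: attacked by Qb3; a2: attacked by Qb3; b2: attacked by Ra2.
Black has no legal moves → checkmate.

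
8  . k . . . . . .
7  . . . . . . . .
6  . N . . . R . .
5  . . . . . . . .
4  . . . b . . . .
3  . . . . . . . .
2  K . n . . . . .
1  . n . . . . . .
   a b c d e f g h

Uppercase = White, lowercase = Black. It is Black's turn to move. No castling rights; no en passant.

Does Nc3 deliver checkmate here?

no

After Nc3: white king on a2; in check: yes, from the black knight on c3.
White has 2 legal replies: Kb3, Kb2.
In check but a legal move exists → not checkmate.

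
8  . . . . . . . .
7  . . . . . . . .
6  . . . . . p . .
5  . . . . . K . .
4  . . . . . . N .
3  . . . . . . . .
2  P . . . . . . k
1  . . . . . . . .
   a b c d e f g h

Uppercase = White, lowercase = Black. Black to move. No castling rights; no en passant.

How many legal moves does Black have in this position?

Black to move; king on h2.
In check: yes, from the white knight on g4.
Legal moves: Kh3, Kg3, Kg2, Kh1, Kg1.
Count: 5.

5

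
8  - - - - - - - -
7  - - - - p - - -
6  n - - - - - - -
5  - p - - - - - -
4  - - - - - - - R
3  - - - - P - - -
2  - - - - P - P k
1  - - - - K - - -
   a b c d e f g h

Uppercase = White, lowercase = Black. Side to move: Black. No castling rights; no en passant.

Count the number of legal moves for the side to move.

3

Black to move; king on h2.
In check: yes, from the white rook on h4.
Legal moves: Kg3, Kxg2, Kg1.
Count: 3.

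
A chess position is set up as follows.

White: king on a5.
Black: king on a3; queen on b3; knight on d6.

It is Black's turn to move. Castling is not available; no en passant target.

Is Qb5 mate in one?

yes

After Qb5: white king on a5; in check: yes, from the black queen on b5.
King squares — a4: attacked by Ka3; b4: attacked by Ka3; b5: attacked by Nd6; a6: attacked by Qb5; b6: attacked by Qb5.
White has no legal moves → checkmate.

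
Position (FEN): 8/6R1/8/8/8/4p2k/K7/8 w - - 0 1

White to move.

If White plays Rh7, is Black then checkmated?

no

After Rh7: black king on h3; in check: yes, from the white rook on h7.
Black has 3 legal replies: Kg4, Kg3, Kg2.
In check but a legal move exists → not checkmate.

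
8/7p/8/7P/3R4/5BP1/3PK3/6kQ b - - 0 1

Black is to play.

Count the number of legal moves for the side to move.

0

Black to move; king on g1.
In check: yes, from the white queen on h1.
Legal moves: none.
Count: 0.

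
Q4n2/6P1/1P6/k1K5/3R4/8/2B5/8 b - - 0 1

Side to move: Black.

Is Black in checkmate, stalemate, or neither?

checkmate

Black to move; black king on a5.
In check: yes, from the white queen on a8.
King squares — a4: attacked by Bc2; b4: attacked by Rd4; b5: attacked by Kc5; a6: attacked by Qa8; b6: attacked by Kc5.
Legal moves for Black: none.
In check with no legal moves → checkmate.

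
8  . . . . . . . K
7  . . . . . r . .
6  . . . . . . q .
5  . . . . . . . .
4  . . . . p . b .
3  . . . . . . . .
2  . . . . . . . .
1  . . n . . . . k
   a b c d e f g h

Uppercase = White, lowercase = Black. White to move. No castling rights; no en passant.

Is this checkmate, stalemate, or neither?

White to move; white king on h8.
In check: no.
King squares — g7: attacked by Qg6; h7: attacked by Qg6; g8: attacked by Qg6.
Legal moves for White: none.
Not in check and no legal moves → stalemate.

stalemate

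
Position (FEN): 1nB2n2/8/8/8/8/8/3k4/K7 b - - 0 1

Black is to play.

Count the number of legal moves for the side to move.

Black to move; king on d2.
In check: no.
Legal moves: Nh7, Nfd7, Ng6, Ne6, Nbd7, Nc6, Na6, Ke3, Kd3, Kc3, Ke2, Kc2, Ke1, Kd1, Kc1.
Count: 15.

15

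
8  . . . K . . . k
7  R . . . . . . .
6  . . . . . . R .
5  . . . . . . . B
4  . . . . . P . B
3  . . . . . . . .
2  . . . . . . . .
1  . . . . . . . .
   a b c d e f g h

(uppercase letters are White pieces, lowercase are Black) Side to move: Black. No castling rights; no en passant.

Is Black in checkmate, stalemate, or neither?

stalemate

Black to move; black king on h8.
In check: no.
King squares — g7: attacked by Rg6; h7: attacked by Ra7; g8: attacked by Rg6.
Legal moves for Black: none.
Not in check and no legal moves → stalemate.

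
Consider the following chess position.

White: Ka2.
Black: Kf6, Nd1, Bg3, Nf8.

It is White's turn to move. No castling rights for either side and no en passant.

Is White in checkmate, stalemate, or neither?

White to move; white king on a2.
In check: no.
Legal moves for White: Kb3, Ka3, Kb1, Ka1.
White has 4 legal moves and is not in check → neither.

neither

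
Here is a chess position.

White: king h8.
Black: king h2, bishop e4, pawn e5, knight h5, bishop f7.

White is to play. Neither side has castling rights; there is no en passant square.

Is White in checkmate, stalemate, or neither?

stalemate

White to move; white king on h8.
In check: no.
King squares — g7: attacked by Nh5; h7: attacked by Be4; g8: attacked by Bf7.
Legal moves for White: none.
Not in check and no legal moves → stalemate.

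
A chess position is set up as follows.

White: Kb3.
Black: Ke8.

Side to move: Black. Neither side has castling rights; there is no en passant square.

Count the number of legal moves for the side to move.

Black to move; king on e8.
In check: no.
Legal moves: Kf8, Kd8, Kf7, Ke7, Kd7.
Count: 5.

5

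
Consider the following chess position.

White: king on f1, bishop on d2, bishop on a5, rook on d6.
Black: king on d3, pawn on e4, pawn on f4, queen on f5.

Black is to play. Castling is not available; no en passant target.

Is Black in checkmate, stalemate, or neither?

neither

Black to move; black king on d3.
In check: yes, from the white rook on d6.
Legal moves for Black: Kc4, Kc2, Qd5.
Black is in check but has 3 legal moves → neither.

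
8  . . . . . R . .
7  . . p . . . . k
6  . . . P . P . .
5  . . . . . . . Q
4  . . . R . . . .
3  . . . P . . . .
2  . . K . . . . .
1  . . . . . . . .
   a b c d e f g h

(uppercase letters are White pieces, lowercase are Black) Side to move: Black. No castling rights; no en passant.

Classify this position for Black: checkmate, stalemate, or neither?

Black to move; black king on h7.
In check: yes, from the white queen on h5.
King squares — g6: attacked by Qh5; h6: attacked by Qh5; g7: attacked by Pf6; g8: attacked by Rf8; h8: attacked by Qh5.
Legal moves for Black: none.
In check with no legal moves → checkmate.

checkmate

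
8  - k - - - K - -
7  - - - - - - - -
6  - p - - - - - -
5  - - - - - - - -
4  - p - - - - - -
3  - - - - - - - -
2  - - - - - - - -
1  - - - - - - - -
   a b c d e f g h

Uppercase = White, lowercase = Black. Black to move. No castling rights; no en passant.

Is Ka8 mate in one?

no

After Ka8: white king on f8; in check: no.
White is not in check, so this cannot be checkmate.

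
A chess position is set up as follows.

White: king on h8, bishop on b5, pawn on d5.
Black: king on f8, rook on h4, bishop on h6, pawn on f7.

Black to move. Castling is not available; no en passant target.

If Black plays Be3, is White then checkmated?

After Be3: white king on h8; in check: yes, from the black rook on h4.
King squares — g7: attacked by Kf8; h7: attacked by Rh4; g8: attacked by Kf8.
White has no legal moves → checkmate.

yes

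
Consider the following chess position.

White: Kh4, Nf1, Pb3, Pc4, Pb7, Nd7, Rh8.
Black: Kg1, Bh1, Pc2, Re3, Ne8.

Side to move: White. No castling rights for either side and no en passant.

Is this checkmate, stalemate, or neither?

White to move; white king on h4.
In check: no.
Legal moves for White include: Rg8+, Rf8, Rxe8, Rh7, Rh6, Rh5, Nf8, Nb8, Nf6, Nb6, Ne5, Nc5, Kh5, Kg5, Kg4, Ng3, Nxe3, Nh2, ... (list truncated; more exist).
White has legal moves and is not in check → neither.

neither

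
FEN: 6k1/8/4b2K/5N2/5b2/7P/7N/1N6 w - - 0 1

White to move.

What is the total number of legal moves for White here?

2

White to move; king on h6.
In check: yes, from the black bishop on f4.
Legal moves: Kg6, Kh5.
Count: 2.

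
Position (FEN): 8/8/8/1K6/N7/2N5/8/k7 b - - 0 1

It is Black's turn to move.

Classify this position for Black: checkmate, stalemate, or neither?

Black to move; black king on a1.
In check: no.
King squares — b1: attacked by Nc3; a2: attacked by Nc3; b2: attacked by Na4.
Legal moves for Black: none.
Not in check and no legal moves → stalemate.

stalemate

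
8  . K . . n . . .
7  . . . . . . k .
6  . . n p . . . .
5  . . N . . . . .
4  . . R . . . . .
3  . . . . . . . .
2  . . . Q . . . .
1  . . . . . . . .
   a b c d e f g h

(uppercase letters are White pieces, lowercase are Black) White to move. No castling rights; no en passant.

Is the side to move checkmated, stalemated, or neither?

neither

White to move; white king on b8.
In check: yes, from the black knight on c6.
Legal moves for White: Kc8, Ka8, Kb7.
White is in check but has 3 legal moves → neither.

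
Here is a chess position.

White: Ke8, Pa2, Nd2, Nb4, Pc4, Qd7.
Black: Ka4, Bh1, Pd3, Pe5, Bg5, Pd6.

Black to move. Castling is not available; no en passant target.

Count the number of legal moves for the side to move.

Black to move; king on a4.
In check: yes, from the white queen on d7.
Legal moves: Ka5, Kxb4, Ka3, Bc6.
Count: 4.

4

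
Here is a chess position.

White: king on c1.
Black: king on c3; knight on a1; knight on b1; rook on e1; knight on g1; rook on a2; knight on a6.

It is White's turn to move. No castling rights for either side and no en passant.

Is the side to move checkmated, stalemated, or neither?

checkmate

White to move; white king on c1.
In check: yes, from the black rook on e1.
King squares — b1: attacked by Re1; d1: attacked by Re1; b2: attacked by Ra2; c2: attacked by Na1; d2: attacked by Nb1.
Legal moves for White: none.
In check with no legal moves → checkmate.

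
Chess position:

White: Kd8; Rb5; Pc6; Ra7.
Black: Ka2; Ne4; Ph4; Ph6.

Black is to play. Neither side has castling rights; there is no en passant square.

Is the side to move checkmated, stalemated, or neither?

Black to move; black king on a2.
In check: yes, from the white rook on a7.
King squares — a1: attacked by Ra7; b1: attacked by Rb5; b2: attacked by Rb5; a3: attacked by Ra7; b3: attacked by Rb5.
Legal moves for Black: none.
In check with no legal moves → checkmate.

checkmate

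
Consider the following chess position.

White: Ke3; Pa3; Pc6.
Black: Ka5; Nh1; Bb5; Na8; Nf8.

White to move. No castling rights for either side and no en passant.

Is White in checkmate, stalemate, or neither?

White to move; white king on e3.
In check: no.
Legal moves for White: Kf4, Ke4, Kd4, Kf3, Kd2, c7, a4.
White has 7 legal moves and is not in check → neither.

neither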